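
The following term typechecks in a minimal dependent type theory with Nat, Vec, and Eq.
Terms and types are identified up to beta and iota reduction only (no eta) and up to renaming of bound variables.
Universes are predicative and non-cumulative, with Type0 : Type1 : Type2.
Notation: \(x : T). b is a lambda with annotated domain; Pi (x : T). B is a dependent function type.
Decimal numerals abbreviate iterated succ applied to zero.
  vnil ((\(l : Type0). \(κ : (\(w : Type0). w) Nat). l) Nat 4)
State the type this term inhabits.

inferred type:
  Vec Nat 0


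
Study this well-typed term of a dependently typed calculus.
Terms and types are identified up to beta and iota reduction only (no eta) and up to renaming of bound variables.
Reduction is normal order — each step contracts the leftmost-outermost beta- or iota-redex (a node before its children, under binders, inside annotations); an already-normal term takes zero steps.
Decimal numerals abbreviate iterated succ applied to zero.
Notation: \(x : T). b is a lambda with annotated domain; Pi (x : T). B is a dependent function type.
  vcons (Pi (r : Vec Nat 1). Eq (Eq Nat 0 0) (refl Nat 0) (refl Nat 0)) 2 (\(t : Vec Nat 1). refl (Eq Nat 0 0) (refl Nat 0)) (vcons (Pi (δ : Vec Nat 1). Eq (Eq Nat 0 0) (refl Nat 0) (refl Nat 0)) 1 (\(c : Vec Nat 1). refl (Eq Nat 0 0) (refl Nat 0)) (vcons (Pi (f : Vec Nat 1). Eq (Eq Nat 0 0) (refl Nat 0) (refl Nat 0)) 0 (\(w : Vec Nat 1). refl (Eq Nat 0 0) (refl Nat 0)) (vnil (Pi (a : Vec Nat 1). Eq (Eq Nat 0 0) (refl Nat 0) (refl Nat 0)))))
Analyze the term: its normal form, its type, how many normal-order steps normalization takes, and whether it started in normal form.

resulting normal form:
  vcons (Pi (r : Vec Nat 1). Eq (Eq Nat 0 0) (refl Nat 0) (refl Nat 0)) 2 (\(t : Vec Nat 1). refl (Eq Nat 0 0) (refl Nat 0)) (vcons (Pi (δ : Vec Nat 1). Eq (Eq Nat 0 0) (refl Nat 0) (refl Nat 0)) 1 (\(c : Vec Nat 1). refl (Eq Nat 0 0) (refl Nat 0)) (vcons (Pi (f : Vec Nat 1). Eq (Eq Nat 0 0) (refl Nat 0) (refl Nat 0)) 0 (\(w : Vec Nat 1). refl (Eq Nat 0 0) (refl Nat 0)) (vnil (Pi (a : Vec Nat 1). Eq (Eq Nat 0 0) (refl Nat 0) (refl Nat 0)))))
the term's type:
  Vec (Pi (r : Vec Nat 1). Eq (Eq Nat 0 0) (refl Nat 0) (refl Nat 0)) 3
normal-order step count: 0
term was already normal: yes


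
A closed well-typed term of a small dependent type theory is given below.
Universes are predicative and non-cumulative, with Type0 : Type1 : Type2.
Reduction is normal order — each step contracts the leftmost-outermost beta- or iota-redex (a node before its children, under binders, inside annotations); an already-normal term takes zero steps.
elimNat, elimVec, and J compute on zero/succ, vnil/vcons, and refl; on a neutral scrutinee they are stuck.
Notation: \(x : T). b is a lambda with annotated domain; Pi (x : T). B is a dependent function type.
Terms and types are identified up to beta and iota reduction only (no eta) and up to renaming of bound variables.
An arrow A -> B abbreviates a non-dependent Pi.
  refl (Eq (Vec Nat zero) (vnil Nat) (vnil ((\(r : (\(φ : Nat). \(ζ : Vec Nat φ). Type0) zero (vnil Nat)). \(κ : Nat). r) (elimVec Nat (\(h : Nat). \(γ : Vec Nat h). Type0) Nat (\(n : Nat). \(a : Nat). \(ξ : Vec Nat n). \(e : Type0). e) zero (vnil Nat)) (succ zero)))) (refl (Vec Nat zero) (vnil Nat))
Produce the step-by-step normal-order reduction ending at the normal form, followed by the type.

reduction (normal order):
  refl (Eq (Vec Nat zero) (vnil Nat) (vnil ((\(r : (\(φ : Nat). \(ζ : Vec Nat φ). Type0) zero (vnil Nat)). \(κ : Nat). r) (elimVec Nat (\(h : Nat). \(γ : Vec Nat h). Type0) Nat (\(n : Nat). \(a : Nat). \(ξ : Vec Nat n). \(e : Type0). e) zero (vnil Nat)) (succ zero)))) (refl (Vec Nat zero) (vnil Nat))
  ~> refl (Eq (Vec Nat zero) (vnil Nat) (vnil ((\(r : Nat). elimVec Nat (\(φ : Nat). \(ζ : Vec Nat φ). Type0) Nat (\(κ : Nat). \(h : Nat). \(γ : Vec Nat κ). \(n : Type0). n) zero (vnil Nat)) (succ zero)))) (refl (Vec Nat zero) (vnil Nat))
  ~> refl (Eq (Vec Nat zero) (vnil Nat) (vnil (elimVec Nat (\(r : Nat). \(φ : Vec Nat r). Type0) Nat (\(ζ : Nat). \(κ : Nat). \(h : Vec Nat ζ). \(γ : Type0). γ) zero (vnil Nat)))) (refl (Vec Nat zero) (vnil Nat))
  ~> refl (Eq (Vec Nat zero) (vnil Nat) (vnil Nat)) (refl (Vec Nat zero) (vnil Nat))
the term's type:
  Eq (Eq (Vec Nat zero) (vnil Nat) (vnil Nat)) (refl (Vec Nat zero) (vnil Nat)) (refl (Vec Nat zero) (vnil Nat))


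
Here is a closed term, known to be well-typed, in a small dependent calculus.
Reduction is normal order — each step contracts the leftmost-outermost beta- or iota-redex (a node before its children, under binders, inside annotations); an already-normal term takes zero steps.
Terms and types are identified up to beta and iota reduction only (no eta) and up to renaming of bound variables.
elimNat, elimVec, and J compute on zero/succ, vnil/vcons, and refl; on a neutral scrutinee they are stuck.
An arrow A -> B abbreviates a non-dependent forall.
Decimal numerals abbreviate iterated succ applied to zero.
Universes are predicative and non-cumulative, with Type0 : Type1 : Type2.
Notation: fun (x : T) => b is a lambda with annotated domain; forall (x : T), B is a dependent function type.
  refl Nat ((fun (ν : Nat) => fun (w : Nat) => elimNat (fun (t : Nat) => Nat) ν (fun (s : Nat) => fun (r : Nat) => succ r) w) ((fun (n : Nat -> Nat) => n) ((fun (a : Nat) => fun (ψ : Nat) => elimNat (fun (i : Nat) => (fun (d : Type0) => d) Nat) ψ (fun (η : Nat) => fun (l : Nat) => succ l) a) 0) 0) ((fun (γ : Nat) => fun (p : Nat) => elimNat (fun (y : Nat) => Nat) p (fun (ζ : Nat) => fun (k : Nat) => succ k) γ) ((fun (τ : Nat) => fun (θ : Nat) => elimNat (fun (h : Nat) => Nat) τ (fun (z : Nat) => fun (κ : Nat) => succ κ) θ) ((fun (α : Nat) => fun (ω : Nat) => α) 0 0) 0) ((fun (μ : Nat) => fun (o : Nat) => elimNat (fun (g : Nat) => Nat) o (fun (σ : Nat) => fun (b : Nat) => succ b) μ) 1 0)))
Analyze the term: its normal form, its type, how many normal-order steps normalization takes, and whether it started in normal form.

resulting normal form:
  refl Nat 1
the term's type:
  Eq Nat 1 1
steps to reach normal form (normal order): 24
already normal: no
first redex: a beta-redex


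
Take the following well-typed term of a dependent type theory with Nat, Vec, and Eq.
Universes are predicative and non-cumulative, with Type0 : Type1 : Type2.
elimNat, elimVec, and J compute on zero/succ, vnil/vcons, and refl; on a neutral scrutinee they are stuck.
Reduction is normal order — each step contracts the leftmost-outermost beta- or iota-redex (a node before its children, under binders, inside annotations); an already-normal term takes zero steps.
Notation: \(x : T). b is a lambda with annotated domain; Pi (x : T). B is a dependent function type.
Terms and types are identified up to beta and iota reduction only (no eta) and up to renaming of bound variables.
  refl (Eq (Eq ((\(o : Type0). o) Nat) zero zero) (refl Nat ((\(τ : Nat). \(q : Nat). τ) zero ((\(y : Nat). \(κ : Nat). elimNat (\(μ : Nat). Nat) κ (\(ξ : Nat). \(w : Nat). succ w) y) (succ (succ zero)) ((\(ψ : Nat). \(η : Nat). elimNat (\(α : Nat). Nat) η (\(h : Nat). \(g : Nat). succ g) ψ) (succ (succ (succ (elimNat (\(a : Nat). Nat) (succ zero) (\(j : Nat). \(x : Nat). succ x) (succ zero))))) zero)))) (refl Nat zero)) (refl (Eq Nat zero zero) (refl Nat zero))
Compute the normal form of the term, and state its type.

reduced normal form:
  refl (Eq (Eq Nat zero zero) (refl Nat zero) (refl Nat zero)) (refl (Eq Nat zero zero) (refl Nat zero))
the term's type:
  Eq (Eq (Eq Nat zero zero) (refl Nat zero) (refl Nat zero)) (refl (Eq Nat zero zero) (refl Nat zero)) (refl (Eq Nat zero zero) (refl Nat zero))
observation: the term reaches its normal form after 3 normal-order steps.


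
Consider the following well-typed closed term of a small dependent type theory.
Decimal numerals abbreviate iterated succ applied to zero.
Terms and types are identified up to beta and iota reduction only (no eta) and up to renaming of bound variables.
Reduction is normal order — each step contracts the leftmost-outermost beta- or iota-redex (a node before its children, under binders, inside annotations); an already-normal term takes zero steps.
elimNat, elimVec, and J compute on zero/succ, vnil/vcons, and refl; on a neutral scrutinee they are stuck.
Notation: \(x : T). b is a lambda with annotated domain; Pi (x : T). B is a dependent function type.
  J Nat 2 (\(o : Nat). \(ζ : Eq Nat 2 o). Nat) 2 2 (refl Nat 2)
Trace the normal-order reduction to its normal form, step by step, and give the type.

normal-order reduction:
  J Nat 2 (\(o : Nat). \(ζ : Eq Nat 2 o). Nat) 2 2 (refl Nat 2)
  ~> 2
inferred type:
  Nat


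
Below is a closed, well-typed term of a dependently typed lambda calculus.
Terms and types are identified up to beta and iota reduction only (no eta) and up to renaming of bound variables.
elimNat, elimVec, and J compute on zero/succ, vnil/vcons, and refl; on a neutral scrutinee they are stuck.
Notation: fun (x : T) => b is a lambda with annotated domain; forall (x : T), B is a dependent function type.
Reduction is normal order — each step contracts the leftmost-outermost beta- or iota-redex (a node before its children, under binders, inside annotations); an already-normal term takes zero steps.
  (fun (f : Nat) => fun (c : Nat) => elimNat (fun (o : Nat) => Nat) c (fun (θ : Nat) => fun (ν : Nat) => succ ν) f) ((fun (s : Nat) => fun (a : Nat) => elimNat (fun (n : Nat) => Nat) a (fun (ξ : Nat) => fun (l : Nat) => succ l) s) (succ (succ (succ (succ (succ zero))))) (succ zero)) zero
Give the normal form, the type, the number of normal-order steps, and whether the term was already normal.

normal form:
  succ (succ (succ (succ (succ (succ zero)))))
inferred type:
  Nat
reduction steps (normal order): 39
started in normal form: no
first contracted redex: a beta-redex


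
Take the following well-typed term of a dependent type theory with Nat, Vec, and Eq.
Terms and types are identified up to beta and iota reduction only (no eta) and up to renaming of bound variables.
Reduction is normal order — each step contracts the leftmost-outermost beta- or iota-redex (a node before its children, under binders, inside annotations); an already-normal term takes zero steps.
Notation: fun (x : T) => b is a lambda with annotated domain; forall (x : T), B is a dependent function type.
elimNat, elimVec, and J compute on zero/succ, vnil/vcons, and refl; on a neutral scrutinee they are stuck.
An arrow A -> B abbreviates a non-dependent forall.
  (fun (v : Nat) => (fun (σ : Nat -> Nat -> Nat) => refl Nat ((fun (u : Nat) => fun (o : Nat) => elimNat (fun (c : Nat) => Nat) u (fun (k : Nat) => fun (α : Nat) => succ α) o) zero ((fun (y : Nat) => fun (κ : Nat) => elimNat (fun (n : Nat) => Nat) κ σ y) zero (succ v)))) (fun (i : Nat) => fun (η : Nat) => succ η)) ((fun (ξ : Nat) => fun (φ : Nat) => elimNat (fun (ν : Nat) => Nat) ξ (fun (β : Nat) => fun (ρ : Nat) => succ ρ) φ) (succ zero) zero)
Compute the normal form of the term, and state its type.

reduced normal form:
  refl Nat (succ (succ zero))
type:
  Eq Nat (succ (succ zero)) (succ (succ zero))
observation: 17 normal-order steps normalize the term, beginning with a beta-redex.


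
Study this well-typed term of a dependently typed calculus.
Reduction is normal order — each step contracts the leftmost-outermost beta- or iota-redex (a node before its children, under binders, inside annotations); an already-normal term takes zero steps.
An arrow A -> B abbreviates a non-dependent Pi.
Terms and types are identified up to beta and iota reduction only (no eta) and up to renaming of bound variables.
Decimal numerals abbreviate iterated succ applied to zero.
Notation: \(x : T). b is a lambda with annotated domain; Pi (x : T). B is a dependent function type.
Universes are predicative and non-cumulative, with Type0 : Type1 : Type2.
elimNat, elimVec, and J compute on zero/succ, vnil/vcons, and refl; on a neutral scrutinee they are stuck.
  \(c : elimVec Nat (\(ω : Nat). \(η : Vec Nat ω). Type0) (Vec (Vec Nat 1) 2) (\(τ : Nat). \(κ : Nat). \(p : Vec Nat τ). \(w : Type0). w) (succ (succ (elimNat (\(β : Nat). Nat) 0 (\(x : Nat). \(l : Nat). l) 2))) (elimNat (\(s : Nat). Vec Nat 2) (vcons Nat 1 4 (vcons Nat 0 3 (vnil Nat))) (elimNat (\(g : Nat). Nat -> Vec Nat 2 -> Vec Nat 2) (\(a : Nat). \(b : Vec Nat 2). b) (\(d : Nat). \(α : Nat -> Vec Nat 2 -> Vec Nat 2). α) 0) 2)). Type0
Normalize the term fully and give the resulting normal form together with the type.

reduced normal form:
  \(c : Vec (Vec Nat 1) 2). Type0
type:
  Vec (Vec Nat 1) 2 -> Type1
observation: 27 normal-order steps separate the term from its normal form.


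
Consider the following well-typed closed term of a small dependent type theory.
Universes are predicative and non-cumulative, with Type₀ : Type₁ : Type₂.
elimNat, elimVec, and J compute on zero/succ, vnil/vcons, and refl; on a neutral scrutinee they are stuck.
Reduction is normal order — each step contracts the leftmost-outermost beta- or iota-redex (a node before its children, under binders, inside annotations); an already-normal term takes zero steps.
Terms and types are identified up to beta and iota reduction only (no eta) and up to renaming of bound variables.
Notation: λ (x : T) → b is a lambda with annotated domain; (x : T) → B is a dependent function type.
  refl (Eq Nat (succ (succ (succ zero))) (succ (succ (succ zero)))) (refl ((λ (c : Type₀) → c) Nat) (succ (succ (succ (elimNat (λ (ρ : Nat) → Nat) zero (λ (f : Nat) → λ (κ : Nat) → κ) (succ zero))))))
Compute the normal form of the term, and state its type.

reduced normal form:
  refl (Eq Nat (succ (succ (succ zero))) (succ (succ (succ zero)))) (refl Nat (succ (succ (succ zero))))
inferred type:
  Eq (Eq Nat (succ (succ (succ zero))) (succ (succ (succ zero)))) (refl Nat (succ (succ (succ zero)))) (refl Nat (succ (succ (succ zero))))
observation: the leftmost-outermost redex is a beta-redex, and normalization takes 5 steps.


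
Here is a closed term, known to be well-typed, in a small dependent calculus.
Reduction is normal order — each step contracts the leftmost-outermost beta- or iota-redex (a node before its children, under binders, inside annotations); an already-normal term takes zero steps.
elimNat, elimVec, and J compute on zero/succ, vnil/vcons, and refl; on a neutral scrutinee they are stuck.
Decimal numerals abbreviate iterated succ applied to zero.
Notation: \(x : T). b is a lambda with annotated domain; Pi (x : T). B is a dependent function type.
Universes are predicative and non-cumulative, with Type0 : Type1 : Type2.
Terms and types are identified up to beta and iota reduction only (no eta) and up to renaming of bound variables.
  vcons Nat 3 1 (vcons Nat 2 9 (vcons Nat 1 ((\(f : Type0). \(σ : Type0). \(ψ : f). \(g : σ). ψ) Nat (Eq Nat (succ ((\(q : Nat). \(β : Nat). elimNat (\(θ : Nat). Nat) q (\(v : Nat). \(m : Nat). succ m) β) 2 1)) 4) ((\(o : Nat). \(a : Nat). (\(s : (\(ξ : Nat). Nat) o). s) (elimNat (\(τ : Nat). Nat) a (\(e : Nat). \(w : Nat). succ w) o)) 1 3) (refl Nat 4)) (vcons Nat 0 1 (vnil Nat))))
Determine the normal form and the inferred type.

resulting normal form:
  vcons Nat 3 1 (vcons Nat 2 9 (vcons Nat 1 4 (vcons Nat 0 1 (vnil Nat))))
type:
  Vec Nat 4
observation: 11 normal-order steps normalize the term, beginning with a beta-redex.


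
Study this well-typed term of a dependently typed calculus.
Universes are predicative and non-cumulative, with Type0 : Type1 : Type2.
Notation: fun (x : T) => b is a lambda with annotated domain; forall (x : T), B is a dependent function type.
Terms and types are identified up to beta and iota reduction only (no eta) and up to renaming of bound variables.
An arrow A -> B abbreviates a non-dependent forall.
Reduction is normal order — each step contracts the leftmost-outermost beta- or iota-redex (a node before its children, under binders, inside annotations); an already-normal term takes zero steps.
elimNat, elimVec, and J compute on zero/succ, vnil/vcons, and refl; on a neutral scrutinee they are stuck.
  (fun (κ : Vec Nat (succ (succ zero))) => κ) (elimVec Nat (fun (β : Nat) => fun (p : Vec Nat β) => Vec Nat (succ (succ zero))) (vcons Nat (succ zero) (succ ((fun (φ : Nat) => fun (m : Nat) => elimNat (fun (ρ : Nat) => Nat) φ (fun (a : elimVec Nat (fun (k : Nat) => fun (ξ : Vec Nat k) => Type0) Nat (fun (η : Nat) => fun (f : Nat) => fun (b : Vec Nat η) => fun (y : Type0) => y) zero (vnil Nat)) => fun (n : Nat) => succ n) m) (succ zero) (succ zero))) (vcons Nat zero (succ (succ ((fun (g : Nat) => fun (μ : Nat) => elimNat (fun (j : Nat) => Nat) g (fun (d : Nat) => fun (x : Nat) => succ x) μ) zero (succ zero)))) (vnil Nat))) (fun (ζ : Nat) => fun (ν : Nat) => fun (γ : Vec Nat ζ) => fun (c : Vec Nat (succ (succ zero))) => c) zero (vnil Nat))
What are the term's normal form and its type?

reduced normal form:
  vcons Nat (succ zero) (succ (succ (succ zero))) (vcons Nat zero (succ (succ (succ zero))) (vnil Nat))
inferred type:
  Vec Nat (succ (succ zero))
observation: 14 normal-order steps separate the term from its normal form.


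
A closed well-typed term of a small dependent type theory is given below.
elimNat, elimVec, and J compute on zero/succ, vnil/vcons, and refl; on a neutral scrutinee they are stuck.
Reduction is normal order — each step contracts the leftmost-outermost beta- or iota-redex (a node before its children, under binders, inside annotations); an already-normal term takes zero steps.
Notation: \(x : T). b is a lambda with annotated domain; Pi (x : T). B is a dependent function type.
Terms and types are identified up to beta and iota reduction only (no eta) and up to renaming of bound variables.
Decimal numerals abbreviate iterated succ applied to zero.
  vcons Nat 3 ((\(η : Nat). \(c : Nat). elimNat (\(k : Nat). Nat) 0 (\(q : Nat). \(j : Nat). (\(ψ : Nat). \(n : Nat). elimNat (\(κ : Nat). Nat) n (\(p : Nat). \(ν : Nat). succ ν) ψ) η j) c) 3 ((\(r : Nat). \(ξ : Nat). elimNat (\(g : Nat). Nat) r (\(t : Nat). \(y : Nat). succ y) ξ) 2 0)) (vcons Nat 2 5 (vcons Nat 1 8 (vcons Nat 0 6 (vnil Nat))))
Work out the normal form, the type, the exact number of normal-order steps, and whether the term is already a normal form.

reduced normal form:
  vcons Nat 3 6 (vcons Nat 2 5 (vcons Nat 1 8 (vcons Nat 0 6 (vnil Nat))))
the term's type:
  Vec Nat 4
normal-order step count: 24
term was already normal: no
first contracted redex: a beta-redex


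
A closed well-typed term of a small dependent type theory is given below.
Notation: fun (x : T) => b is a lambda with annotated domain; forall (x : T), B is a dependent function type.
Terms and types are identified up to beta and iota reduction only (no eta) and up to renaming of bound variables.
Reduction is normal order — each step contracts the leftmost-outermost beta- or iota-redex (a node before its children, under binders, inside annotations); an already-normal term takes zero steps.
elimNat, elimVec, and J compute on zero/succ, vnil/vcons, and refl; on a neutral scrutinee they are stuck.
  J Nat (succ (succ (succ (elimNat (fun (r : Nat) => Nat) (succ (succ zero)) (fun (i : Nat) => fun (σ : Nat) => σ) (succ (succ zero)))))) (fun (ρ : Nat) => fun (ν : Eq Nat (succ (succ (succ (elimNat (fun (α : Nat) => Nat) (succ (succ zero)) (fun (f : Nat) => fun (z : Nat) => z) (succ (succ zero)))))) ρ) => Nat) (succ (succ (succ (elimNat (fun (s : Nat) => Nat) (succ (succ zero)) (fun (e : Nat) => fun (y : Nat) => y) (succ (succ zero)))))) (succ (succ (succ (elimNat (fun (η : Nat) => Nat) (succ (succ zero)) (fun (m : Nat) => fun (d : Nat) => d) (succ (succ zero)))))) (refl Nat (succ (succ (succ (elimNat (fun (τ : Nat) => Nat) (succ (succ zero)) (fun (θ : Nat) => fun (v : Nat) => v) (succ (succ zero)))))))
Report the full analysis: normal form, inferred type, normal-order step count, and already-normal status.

reduced normal form:
  succ (succ (succ (succ (succ zero))))
inferred type:
  Nat
reduction steps (normal order): 8
already normal: no
first contracted redex: a J iota-redex


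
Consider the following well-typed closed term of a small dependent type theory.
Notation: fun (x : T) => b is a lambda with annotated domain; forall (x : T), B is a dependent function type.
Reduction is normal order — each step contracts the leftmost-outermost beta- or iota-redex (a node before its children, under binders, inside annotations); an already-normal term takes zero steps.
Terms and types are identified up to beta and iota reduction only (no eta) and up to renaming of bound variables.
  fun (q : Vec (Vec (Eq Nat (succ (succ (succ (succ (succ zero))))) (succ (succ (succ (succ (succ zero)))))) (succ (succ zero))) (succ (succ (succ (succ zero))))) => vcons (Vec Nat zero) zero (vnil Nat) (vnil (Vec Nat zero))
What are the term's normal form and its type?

reduced normal form:
  fun (q : Vec (Vec (Eq Nat (succ (succ (succ (succ (succ zero))))) (succ (succ (succ (succ (succ zero)))))) (succ (succ zero))) (succ (succ (succ (succ zero))))) => vcons (Vec Nat zero) zero (vnil Nat) (vnil (Vec Nat zero))
type:
  forall (q : Vec (Vec (Eq Nat (succ (succ (succ (succ (succ zero))))) (succ (succ (succ (succ (succ zero)))))) (succ (succ zero))) (succ (succ (succ (succ zero))))), Vec (Vec Nat zero) (succ zero)
observation: the term is already in normal form.


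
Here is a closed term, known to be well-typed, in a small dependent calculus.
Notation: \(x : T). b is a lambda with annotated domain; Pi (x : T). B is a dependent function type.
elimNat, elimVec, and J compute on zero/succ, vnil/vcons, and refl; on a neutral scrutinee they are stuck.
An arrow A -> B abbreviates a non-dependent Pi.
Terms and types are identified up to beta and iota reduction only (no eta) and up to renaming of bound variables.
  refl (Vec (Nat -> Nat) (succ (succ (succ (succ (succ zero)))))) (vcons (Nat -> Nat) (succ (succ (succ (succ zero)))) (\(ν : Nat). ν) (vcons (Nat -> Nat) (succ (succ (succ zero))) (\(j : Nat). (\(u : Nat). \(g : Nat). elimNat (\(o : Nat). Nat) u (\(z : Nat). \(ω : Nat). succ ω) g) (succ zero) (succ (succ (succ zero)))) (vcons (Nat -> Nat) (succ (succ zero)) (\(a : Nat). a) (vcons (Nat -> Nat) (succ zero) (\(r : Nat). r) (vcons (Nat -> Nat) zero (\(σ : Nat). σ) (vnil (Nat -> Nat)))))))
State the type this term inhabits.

inferred type:
  Eq (Vec (Nat -> Nat) (succ (succ (succ (succ (succ zero)))))) (vcons (Nat -> Nat) (succ (succ (succ (succ zero)))) (\(ν : Nat). ν) (vcons (Nat -> Nat) (succ (succ (succ zero))) (\(j : Nat). succ (succ (succ (succ zero)))) (vcons (Nat -> Nat) (succ (succ zero)) (\(u : Nat). u) (vcons (Nat -> Nat) (succ zero) (\(g : Nat). g) (vcons (Nat -> Nat) zero (\(o : Nat). o) (vnil (Nat -> Nat))))))) (vcons (Nat -> Nat) (succ (succ (succ (succ zero)))) (\(z : Nat). z) (vcons (Nat -> Nat) (succ (succ (succ zero))) (\(ω : Nat). succ (succ (succ (succ zero)))) (vcons (Nat -> Nat) (succ (succ zero)) (\(a : Nat). a) (vcons (Nat -> Nat) (succ zero) (\(r : Nat). r) (vcons (Nat -> Nat) zero (\(σ : Nat). σ) (vnil (Nat -> Nat)))))))


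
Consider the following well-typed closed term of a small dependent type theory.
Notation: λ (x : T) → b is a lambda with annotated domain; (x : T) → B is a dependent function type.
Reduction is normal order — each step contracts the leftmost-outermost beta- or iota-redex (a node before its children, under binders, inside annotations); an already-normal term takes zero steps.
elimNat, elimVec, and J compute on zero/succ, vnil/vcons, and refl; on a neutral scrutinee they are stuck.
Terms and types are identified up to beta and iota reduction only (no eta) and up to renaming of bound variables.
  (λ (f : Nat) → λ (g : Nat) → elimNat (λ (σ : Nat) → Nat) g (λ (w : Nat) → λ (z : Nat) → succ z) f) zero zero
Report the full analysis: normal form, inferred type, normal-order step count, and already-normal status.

normal form:
  zero
the term's type:
  Nat
steps to reach normal form (normal order): 3
started in normal form: no
first contracted redex: a beta-redex


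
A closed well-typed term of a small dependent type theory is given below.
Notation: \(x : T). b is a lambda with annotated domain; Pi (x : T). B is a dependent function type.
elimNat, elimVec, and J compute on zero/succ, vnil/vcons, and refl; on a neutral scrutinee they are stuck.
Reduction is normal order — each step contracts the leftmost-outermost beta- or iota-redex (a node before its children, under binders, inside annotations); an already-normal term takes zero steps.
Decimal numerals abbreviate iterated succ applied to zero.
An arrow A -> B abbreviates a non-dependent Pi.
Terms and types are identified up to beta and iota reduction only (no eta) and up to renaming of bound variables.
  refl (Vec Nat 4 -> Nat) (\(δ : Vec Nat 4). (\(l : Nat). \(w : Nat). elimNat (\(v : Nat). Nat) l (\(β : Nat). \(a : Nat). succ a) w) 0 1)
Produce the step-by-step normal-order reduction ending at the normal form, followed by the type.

reduction (normal order):
  refl (Vec Nat 4 -> Nat) (\(δ : Vec Nat 4). (\(l : Nat). \(w : Nat). elimNat (\(v : Nat). Nat) l (\(β : Nat). \(a : Nat). succ a) w) 0 1)
  ~> refl (Vec Nat 4 -> Nat) (\(δ : Vec Nat 4). (\(l : Nat). elimNat (\(w : Nat). Nat) 0 (\(v : Nat). \(β : Nat). succ β) l) 1)
  ~> refl (Vec Nat 4 -> Nat) (\(δ : Vec Nat 4). elimNat (\(l : Nat). Nat) 0 (\(w : Nat). \(v : Nat). succ v) 1)
  ~> refl (Vec Nat 4 -> Nat) (\(δ : Vec Nat 4). (\(l : Nat). \(w : Nat). succ w) 0 (elimNat (\(v : Nat). Nat) 0 (\(β : Nat). \(a : Nat). succ a) 0))
  ~> refl (Vec Nat 4 -> Nat) (\(δ : Vec Nat 4). (\(l : Nat). succ l) (elimNat (\(w : Nat). Nat) 0 (\(v : Nat). \(β : Nat). succ β) 0))
  ~> refl (Vec Nat 4 -> Nat) (\(δ : Vec Nat 4). succ (elimNat (\(l : Nat). Nat) 0 (\(w : Nat). \(v : Nat). succ v) 0))
  ~> refl (Vec Nat 4 -> Nat) (\(δ : Vec Nat 4). 1)
the term's type:
  Eq (Vec Nat 4 -> Nat) (\(δ : Vec Nat 4). 1) (\(l : Vec Nat 4). 1)


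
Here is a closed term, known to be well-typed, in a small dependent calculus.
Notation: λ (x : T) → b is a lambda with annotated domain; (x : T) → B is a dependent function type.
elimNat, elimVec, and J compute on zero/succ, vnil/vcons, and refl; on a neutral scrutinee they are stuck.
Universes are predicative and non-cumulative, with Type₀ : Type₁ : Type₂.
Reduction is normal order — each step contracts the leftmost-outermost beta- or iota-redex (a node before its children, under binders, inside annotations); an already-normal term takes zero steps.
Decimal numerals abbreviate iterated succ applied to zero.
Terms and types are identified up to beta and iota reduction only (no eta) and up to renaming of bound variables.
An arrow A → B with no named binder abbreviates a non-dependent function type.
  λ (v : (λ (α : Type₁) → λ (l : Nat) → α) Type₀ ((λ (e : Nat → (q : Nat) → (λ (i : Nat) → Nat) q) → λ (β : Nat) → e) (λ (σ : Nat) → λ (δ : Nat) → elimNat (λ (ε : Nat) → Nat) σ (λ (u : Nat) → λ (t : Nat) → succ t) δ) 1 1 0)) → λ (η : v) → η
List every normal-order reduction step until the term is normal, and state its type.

reduction (normal order):
  λ (v : (λ (α : Type₁) → λ (l : Nat) → α) Type₀ ((λ (e : Nat → (q : Nat) → (λ (i : Nat) → Nat) q) → λ (β : Nat) → e) (λ (σ : Nat) → λ (δ : Nat) → elimNat (λ (ε : Nat) → Nat) σ (λ (u : Nat) → λ (t : Nat) → succ t) δ) 1 1 0)) → λ (η : v) → η
  ~> λ (v : (λ (α : Nat) → Type₀) ((λ (l : Nat → (e : Nat) → (λ (q : Nat) → Nat) e) → λ (i : Nat) → l) (λ (β : Nat) → λ (σ : Nat) → elimNat (λ (δ : Nat) → Nat) β (λ (ε : Nat) → λ (u : Nat) → succ u) σ) 1 1 0)) → λ (t : v) → t
  ~> λ (v : Type₀) → λ (α : v) → α
inferred type:
  (v : Type₀) → v → v


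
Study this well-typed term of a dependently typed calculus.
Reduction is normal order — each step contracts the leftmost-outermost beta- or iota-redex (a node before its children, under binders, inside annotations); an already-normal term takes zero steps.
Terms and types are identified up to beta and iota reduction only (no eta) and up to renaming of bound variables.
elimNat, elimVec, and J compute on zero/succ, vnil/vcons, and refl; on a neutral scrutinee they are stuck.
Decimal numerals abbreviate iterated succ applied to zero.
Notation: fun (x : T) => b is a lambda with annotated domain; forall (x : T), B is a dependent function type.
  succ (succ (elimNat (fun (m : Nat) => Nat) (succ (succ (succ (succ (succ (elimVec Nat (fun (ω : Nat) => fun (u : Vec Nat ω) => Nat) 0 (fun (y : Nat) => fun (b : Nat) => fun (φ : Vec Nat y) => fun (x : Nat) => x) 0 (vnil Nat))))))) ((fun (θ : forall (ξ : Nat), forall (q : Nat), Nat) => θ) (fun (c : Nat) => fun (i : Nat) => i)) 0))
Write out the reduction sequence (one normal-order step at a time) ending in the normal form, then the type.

normal-order reduction:
  succ (succ (elimNat (fun (m : Nat) => Nat) (succ (succ (succ (succ (succ (elimVec Nat (fun (ω : Nat) => fun (u : Vec Nat ω) => Nat) 0 (fun (y : Nat) => fun (b : Nat) => fun (φ : Vec Nat y) => fun (x : Nat) => x) 0 (vnil Nat))))))) ((fun (θ : forall (ξ : Nat), forall (q : Nat), Nat) => θ) (fun (c : Nat) => fun (i : Nat) => i)) 0))
  ~> succ (succ (succ (succ (succ (succ (succ (elimVec Nat (fun (m : Nat) => fun (ω : Vec Nat m) => Nat) 0 (fun (u : Nat) => fun (y : Nat) => fun (b : Vec Nat u) => fun (φ : Nat) => φ) 0 (vnil Nat))))))))
  ~> 7
inferred type:
  Nat


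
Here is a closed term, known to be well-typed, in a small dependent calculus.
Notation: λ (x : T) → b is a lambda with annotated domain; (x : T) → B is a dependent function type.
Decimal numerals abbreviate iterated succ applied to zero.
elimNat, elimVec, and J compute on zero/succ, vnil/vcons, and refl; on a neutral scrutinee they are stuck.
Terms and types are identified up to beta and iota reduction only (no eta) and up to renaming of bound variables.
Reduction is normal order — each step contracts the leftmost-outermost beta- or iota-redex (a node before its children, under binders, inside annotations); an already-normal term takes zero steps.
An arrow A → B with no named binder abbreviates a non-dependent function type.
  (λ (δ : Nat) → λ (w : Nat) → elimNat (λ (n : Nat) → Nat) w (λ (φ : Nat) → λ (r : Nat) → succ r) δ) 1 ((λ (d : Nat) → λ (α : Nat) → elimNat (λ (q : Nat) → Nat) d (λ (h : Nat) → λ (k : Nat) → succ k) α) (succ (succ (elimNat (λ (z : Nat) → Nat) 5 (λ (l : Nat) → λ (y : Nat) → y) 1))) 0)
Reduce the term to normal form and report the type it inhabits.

resulting normal form:
  8
type:
  Nat


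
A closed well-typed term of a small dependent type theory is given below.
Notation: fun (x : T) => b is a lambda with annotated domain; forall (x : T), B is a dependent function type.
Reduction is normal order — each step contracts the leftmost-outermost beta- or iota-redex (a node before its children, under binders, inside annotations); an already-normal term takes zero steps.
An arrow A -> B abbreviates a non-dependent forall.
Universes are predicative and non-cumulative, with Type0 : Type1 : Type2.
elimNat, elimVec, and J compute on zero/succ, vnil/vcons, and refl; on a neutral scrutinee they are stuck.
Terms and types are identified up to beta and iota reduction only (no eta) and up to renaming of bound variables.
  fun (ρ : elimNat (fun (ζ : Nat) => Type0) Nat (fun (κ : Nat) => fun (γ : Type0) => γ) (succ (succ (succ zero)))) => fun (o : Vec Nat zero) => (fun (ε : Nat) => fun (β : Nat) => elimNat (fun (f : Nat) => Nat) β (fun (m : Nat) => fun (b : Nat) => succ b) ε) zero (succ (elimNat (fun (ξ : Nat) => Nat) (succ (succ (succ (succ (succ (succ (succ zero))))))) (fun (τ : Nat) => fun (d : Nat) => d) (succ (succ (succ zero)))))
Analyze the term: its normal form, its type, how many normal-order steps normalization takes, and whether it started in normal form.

reduced normal form:
  fun (ρ : Nat) => fun (ζ : Vec Nat zero) => succ (succ (succ (succ (succ (succ (succ (succ zero)))))))
the term's type:
  Nat -> Vec Nat zero -> Nat
reduction steps (normal order): 23
term was already normal: no
first contracted redex: an elimNat iota-redex


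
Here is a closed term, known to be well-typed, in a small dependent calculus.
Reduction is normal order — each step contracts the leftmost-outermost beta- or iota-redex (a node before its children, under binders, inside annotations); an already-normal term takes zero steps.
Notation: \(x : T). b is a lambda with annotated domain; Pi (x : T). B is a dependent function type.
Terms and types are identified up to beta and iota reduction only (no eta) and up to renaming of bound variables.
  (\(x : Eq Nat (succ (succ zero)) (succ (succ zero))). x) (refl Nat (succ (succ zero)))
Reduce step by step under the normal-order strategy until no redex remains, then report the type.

normal-order reduction:
  (\(x : Eq Nat (succ (succ zero)) (succ (succ zero))). x) (refl Nat (succ (succ zero)))
  ~> refl Nat (succ (succ zero))
type:
  Eq Nat (succ (succ zero)) (succ (succ zero))


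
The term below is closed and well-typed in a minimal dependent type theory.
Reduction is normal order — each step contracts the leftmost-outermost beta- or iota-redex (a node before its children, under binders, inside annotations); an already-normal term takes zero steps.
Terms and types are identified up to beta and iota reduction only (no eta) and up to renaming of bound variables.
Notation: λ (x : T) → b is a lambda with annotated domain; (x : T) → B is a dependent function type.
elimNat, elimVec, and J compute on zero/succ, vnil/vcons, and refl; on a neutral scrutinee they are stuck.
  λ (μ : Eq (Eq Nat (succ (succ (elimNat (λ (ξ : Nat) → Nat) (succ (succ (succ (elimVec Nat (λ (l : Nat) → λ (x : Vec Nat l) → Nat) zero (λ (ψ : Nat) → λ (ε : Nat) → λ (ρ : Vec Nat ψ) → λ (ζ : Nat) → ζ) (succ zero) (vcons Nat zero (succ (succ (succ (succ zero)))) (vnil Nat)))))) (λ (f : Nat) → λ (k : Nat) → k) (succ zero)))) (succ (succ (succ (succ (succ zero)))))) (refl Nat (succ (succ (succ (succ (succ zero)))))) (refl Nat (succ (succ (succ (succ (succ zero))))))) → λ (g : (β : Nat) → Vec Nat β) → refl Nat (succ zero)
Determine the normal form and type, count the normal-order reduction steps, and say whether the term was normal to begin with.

normal form:
  λ (μ : Eq (Eq Nat (succ (succ (succ (succ (succ zero))))) (succ (succ (succ (succ (succ zero)))))) (refl Nat (succ (succ (succ (succ (succ zero)))))) (refl Nat (succ (succ (succ (succ (succ zero))))))) → λ (ξ : (l : Nat) → Vec Nat l) → refl Nat (succ zero)
inferred type:
  (μ : Eq (Eq Nat (succ (succ (succ (succ (succ zero))))) (succ (succ (succ (succ (succ zero)))))) (refl Nat (succ (succ (succ (succ (succ zero)))))) (refl Nat (succ (succ (succ (succ (succ zero))))))) → (ξ : (l : Nat) → Vec Nat l) → Eq Nat (succ zero) (succ zero)
normal-order step count: 10
already normal: no
first contracted redex: an elimNat iota-redex


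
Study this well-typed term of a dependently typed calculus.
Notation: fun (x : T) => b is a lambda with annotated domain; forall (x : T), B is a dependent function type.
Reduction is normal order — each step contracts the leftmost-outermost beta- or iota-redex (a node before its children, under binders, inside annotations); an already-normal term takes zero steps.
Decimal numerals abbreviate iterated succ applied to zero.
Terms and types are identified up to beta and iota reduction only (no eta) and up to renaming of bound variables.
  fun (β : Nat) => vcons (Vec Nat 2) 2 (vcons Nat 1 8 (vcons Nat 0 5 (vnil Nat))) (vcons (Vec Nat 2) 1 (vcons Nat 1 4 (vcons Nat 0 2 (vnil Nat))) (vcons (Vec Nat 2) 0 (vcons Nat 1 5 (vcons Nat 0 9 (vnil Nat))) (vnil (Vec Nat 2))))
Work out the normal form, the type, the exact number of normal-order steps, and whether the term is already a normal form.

reduced normal form:
  fun (β : Nat) => vcons (Vec Nat 2) 2 (vcons Nat 1 8 (vcons Nat 0 5 (vnil Nat))) (vcons (Vec Nat 2) 1 (vcons Nat 1 4 (vcons Nat 0 2 (vnil Nat))) (vcons (Vec Nat 2) 0 (vcons Nat 1 5 (vcons Nat 0 9 (vnil Nat))) (vnil (Vec Nat 2))))
inferred type:
  forall (β : Nat), Vec (Vec Nat 2) 3
reduction steps (normal order): 0
term was already normal: yes


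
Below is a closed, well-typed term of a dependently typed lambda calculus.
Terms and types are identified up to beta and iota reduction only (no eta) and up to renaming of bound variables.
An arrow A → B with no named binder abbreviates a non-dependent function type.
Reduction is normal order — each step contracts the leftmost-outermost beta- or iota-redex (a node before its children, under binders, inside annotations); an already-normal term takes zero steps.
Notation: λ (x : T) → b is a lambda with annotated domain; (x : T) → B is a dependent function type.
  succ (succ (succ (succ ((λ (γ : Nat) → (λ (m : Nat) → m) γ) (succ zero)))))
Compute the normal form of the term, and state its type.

reduced normal form:
  succ (succ (succ (succ (succ zero))))
type:
  Nat


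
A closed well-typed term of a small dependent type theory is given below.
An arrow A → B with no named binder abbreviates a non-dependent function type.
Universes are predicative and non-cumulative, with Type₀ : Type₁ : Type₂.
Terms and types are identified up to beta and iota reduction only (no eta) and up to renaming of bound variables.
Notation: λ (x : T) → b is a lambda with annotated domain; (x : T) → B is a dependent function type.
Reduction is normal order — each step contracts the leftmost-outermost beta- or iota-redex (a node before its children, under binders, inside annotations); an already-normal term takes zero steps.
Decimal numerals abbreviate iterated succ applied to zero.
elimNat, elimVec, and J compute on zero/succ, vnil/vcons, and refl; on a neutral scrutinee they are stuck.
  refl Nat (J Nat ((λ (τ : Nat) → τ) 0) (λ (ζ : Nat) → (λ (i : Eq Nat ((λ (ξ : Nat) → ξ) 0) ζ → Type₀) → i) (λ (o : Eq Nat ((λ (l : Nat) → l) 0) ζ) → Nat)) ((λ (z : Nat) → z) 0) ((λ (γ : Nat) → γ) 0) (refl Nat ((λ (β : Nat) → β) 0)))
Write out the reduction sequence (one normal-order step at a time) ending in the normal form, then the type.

normal-order reduction:
  refl Nat (J Nat ((λ (τ : Nat) → τ) 0) (λ (ζ : Nat) → (λ (i : Eq Nat ((λ (ξ : Nat) → ξ) 0) ζ → Type₀) → i) (λ (o : Eq Nat ((λ (l : Nat) → l) 0) ζ) → Nat)) ((λ (z : Nat) → z) 0) ((λ (γ : Nat) → γ) 0) (refl Nat ((λ (β : Nat) → β) 0)))
  ~> refl Nat ((λ (τ : Nat) → τ) 0)
  ~> refl Nat 0
type:
  Eq Nat 0 0


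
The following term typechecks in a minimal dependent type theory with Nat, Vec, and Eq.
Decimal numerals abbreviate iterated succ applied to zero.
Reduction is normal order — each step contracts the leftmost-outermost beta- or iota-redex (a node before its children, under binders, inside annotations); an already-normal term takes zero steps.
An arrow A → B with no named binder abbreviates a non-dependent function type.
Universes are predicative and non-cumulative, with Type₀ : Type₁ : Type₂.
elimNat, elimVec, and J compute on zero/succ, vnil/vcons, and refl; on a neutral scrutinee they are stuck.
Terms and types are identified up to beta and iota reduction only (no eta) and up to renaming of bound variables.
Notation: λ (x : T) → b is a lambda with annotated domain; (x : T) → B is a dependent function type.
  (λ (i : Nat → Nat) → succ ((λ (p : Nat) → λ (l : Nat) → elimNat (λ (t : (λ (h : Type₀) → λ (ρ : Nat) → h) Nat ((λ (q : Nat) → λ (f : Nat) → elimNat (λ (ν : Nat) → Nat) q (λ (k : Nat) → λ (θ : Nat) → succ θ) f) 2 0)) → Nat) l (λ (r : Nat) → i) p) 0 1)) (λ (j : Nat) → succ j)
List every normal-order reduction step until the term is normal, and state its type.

reduction (normal order):
  (λ (i : Nat → Nat) → succ ((λ (p : Nat) → λ (l : Nat) → elimNat (λ (t : (λ (h : Type₀) → λ (ρ : Nat) → h) Nat ((λ (q : Nat) → λ (f : Nat) → elimNat (λ (ν : Nat) → Nat) q (λ (k : Nat) → λ (θ : Nat) → succ θ) f) 2 0)) → Nat) l (λ (r : Nat) → i) p) 0 1)) (λ (j : Nat) → succ j)
  ~> succ ((λ (i : Nat) → λ (p : Nat) → elimNat (λ (l : (λ (t : Type₀) → λ (h : Nat) → t) Nat ((λ (ρ : Nat) → λ (q : Nat) → elimNat (λ (f : Nat) → Nat) ρ (λ (ν : Nat) → λ (k : Nat) → succ k) q) 2 0)) → Nat) p (λ (θ : Nat) → λ (r : Nat) → succ r) i) 0 1)
  ~> succ ((λ (i : Nat) → elimNat (λ (p : (λ (l : Type₀) → λ (t : Nat) → l) Nat ((λ (h : Nat) → λ (ρ : Nat) → elimNat (λ (q : Nat) → Nat) h (λ (f : Nat) → λ (ν : Nat) → succ ν) ρ) 2 0)) → Nat) i (λ (k : Nat) → λ (θ : Nat) → succ θ) 0) 1)
  ~> succ (elimNat (λ (i : (λ (p : Type₀) → λ (l : Nat) → p) Nat ((λ (t : Nat) → λ (h : Nat) → elimNat (λ (ρ : Nat) → Nat) t (λ (q : Nat) → λ (f : Nat) → succ f) h) 2 0)) → Nat) 1 (λ (ν : Nat) → λ (k : Nat) → succ k) 0)
  ~> 2
the term's type:
  Nat
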